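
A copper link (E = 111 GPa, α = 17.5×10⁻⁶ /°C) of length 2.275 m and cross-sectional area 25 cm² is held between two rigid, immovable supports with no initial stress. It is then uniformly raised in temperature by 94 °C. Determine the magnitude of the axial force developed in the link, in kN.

With zero net strain, σ = E·αΔT = 111 GPa × 17.5×10⁻⁶ × 94 = 182.6 MPa.
Axial force P = σA = 182.6 × 2500 = 456500 N = 456.5 kN, compressive.

P ≈ 456 kN (compressive)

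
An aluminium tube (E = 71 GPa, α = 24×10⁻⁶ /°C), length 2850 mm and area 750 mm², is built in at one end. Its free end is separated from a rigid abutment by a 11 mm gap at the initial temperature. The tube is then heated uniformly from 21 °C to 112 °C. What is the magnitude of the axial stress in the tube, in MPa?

σ ≈ 0 MPa

Free thermal elongation = αΔT L = 24×10⁻⁶ × 91 × 2850 = 6.224 mm.
Since δ_free = 6.22 mm is less than the 11 mm gap, the tube never touches the wall. No axial force develops.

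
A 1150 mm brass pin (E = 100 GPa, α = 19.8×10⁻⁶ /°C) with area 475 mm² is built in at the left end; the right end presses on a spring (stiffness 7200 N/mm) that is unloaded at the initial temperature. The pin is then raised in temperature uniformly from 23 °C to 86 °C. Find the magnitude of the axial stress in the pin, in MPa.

σ ≈ 18.5 MPa (compressive)

Free thermal expansion: δ_free = αΔT L = 19.8×10⁻⁶ × 63 × 1150 = 1.435 mm.
Let P be the compressive force at the spring. The pin shortens elastically by PL/(AE) and the spring compresses by P/k; together these equal δ_free.
P [ L/(AE) + 1/k ] = δ_free → P [ 1150/(475×100×10³) + 1/(7200) ] = 1.435.
P = 1.435 / 0.0001631 = 8795 N.
σ = P/A = 8795/475 = 18.52 MPa.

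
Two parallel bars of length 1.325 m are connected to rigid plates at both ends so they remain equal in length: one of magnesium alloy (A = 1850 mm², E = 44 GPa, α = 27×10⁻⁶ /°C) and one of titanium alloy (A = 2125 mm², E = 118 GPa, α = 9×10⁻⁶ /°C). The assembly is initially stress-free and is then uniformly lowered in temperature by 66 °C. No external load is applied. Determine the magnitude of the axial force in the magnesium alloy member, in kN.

P ≈ 73 kN (tensile in the magnesium alloy)

Equilibrium of a rigid end plate with no external load gives equal and opposite internal forces ±P in the two members. Since α_{magnesium alloy} > α_{titanium alloy}, cooling drives the magnesium alloy into tension and the titanium alloy into compression.
Equating the net (thermal + elastic) strains gives |α₁ − α₂|·ΔT = P·[1/(A₁E₁) + 1/(A₂E₂)].
|α₁ − α₂|·ΔT = 18×10⁻⁶ × 66 = 0.001188.
1/(A₁E₁) + 1/(A₂E₂) = 1/(1850×44×10³) + 1/(2125×118×10³) = 1.627×10⁻⁸ N⁻¹.
P = 0.001188 / 1.627×10⁻⁸ = 73000 N = 73 kN.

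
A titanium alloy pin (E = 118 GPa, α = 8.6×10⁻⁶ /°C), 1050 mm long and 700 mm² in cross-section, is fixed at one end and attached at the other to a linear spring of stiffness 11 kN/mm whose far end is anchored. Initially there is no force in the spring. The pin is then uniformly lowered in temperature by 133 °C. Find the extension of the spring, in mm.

δ ≈ 1.05 mm

Free thermal contraction: δ_free = αΔT L = 8.6×10⁻⁶ × 133 × 1050 = 1.201 mm.
Let P be the tensile force in the spring. The pin extends elastically by PL/(AE) and the spring stretches by P/k; together these equal δ_free.
P [ L/(AE) + 1/k ] = δ_free → P [ 1050/(700×118×10³) + 1/(11×10³) ] = 1.201.
P = 1.201 / 0.0001036 = 11590 N.
Spring extension = P/k = 11590/(11×10³) = 1.054 mm.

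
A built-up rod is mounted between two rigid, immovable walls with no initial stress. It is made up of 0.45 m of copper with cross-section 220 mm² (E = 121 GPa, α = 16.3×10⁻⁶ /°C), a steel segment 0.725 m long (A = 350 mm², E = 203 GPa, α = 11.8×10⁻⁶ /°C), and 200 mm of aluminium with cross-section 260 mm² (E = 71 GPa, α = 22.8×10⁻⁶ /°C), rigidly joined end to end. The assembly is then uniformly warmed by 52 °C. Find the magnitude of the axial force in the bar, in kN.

If the supports were absent, the total length change would be Σ αᵢΔT Lᵢ = 16.3×10⁻⁶×52×450 + 11.8×10⁻⁶×52×725 + 22.8×10⁻⁶×52×200 = 1.063 mm.
Since the ends are fixed, an axial force P builds up, equal in every segment, with P · Σ Lᵢ/(AᵢEᵢ) = δ_free.
Σ Lᵢ/(AᵢEᵢ) = 450/(220×121×10³) + 725/(350×203×10³) + 200/(260×71×10³) = 3.794×10⁻⁵ mm/N.
Hence P = δ_free / Σ(L/AE) = 1.063/3.794×10⁻⁵ = 28.03 kN (compressive).

P ≈ 28 kN (compressive)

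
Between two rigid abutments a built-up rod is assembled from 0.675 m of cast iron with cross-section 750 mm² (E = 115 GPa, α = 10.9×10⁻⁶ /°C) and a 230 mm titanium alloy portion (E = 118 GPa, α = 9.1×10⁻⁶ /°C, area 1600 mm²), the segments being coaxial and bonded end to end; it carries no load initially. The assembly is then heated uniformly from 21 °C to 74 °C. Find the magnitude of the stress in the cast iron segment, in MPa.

Free thermal expansion of the whole bar: Σ αᵢΔT Lᵢ = 10.9×10⁻⁶×53×675 + 9.1×10⁻⁶×53×230 = 0.5009 mm.
Since the ends are fixed, an axial force P builds up, equal in every segment, with P · Σ Lᵢ/(AᵢEᵢ) = δ_free.
Σ Lᵢ/(AᵢEᵢ) = 675/(750×115×10³) + 230/(1600×118×10³) = 9.044×10⁻⁶ mm/N.
P = 0.5009 / 9.044×10⁻⁶ = 55380 N = 55.38 kN, compressive.
σ_{cast iron} = P / A = 55380 / 750 = 73.84 MPa.

σ ≈ 73.8 MPa (compressive)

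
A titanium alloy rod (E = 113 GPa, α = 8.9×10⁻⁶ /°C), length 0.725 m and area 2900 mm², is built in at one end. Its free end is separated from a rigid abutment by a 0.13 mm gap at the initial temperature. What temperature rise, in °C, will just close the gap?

The gap closes when αΔT L = 0.13 mm, since the rod is still unstressed at that instant.
So ΔT = g/(αL) = 0.13/(8.9×10⁻⁶ × 725) = 20.15 °C.

ΔT ≈ 20.1 °C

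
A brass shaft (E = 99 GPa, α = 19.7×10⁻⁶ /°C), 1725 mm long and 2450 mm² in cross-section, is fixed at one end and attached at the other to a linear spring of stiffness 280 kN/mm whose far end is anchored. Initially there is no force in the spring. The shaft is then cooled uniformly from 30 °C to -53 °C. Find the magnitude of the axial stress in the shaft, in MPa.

The unrestrained thermal change is αΔT L = 19.7×10⁻⁶ × 83 × 1725 = 2.821 mm.
With a force P in the spring, the elastic change of the shaft is PL/(AE) and that of the spring is P/k; compatibility requires their sum to equal δ_free.
So P = δ_free / [L/(AE) + 1/k] = 2.821 / [ 1725/(2450×99×10³) + 1/(280×10³) ].
P = 2.821 / 1.068×10⁻⁵ = 264000 N.
σ = P/A = 264000/2450 = 107.8 MPa.

σ ≈ 108 MPa (tensile)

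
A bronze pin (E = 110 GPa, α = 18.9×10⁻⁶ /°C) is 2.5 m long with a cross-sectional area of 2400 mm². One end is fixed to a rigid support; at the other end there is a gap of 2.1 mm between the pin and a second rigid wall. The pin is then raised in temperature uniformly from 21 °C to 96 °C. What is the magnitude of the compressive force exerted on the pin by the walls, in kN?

Unrestrained expansion: δ_free = αΔT L = 18.9×10⁻⁶ × 75 × 2500 = 3.544 mm.
The gap closes (δ_free > 2.1 mm) and the wall then resists a further 3.544 − 2.1 = 1.444 mm of expansion.
That suppressed elongation corresponds to σ = E·Δ/L = 110×10³ × 1.444/2500 = 63.52 MPa.
P = σA = 63.52 × 2400 = 152.5 kN.

P ≈ 152 kN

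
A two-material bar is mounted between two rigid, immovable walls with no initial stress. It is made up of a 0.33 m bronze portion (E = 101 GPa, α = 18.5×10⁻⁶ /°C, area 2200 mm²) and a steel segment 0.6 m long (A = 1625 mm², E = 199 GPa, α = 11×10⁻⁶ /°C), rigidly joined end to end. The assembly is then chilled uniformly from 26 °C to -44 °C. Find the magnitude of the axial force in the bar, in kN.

With the walls removed the bar would change length by δ_free = Σ αᵢΔT Lᵢ = 18.5×10⁻⁶×70×330 + 11×10⁻⁶×70×600 = 0.8893 mm.
The walls prevent any net length change, so an axial force P (same in every segment) develops. Compatibility: P · Σ Lᵢ/(AᵢEᵢ) = δ_free.
The series flexibility is Σ Lᵢ/(AᵢEᵢ) = 330/(2200×101×10³) + 600/(1625×199×10³) = 3.341×10⁻⁶ mm/N.
So P = 0.8893 / 3.341×10⁻⁶ = 266.2 kN, tensile.

P ≈ 266 kN (tensile)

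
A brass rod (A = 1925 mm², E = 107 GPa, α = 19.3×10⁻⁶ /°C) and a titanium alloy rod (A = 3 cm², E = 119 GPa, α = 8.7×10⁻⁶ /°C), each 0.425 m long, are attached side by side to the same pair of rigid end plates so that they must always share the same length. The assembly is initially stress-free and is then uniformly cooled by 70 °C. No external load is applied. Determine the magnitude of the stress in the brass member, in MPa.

σ ≈ 11.7 MPa (tensile)

Both members must finish at the same length. With the larger α, the brass tends to over-contract; the plates restrain it, putting the brass in tension and the titanium alloy in compression. With no external load the two internal forces are equal and opposite, magnitude P.
Compatibility of the two members (thermal + elastic change equal): (α₁ − α₂)ΔT = P·[1/(A₁E₁) + 1/(A₂E₂)].
|α₁ − α₂|·ΔT = 10.6×10⁻⁶ × 70 = 0.000742.
1/(A₁E₁) + 1/(A₂E₂) = 1/(1925×107×10³) + 1/(300×119×10³) = 3.287×10⁻⁸ N⁻¹.
P = 0.000742 / 3.287×10⁻⁸ = 22580 N = 22.58 kN.
σ_{brass} = P/A₁ = 22580/1925 = 11.73 MPa, tensile.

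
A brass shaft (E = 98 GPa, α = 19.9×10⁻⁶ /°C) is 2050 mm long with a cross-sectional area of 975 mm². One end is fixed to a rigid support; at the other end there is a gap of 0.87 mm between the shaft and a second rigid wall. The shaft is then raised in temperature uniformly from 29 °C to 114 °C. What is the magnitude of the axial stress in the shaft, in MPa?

σ ≈ 124 MPa (compressive)

Free thermal elongation = αΔT L = 19.9×10⁻⁶ × 85 × 2050 = 3.468 mm.
After closing the 0.87 mm clearance, 3.468 − 0.87 = 2.598 mm of expansion remains to be suppressed by the wall.
So σ = E(δ_free − g)/L = 98×10³ × 2.598/2050 = 124.2 MPa.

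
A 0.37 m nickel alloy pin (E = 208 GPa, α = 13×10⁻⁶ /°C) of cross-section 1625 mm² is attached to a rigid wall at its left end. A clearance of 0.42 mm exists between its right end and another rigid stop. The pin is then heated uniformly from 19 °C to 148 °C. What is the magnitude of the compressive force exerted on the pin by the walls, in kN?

P ≈ 183 kN

Free thermal elongation = αΔT L = 13×10⁻⁶ × 129 × 370 = 0.6205 mm.
This exceeds the 0.42 mm gap, so the wall pushes back. The portion of expansion that must be recovered elastically is δ_free − gap = 0.6205 − 0.42 = 0.2005 mm.
That suppressed elongation corresponds to σ = E·Δ/L = 208×10³ × 0.2005/370 = 112.7 MPa.
P = σA = 112.7 × 1625 = 183.2 kN.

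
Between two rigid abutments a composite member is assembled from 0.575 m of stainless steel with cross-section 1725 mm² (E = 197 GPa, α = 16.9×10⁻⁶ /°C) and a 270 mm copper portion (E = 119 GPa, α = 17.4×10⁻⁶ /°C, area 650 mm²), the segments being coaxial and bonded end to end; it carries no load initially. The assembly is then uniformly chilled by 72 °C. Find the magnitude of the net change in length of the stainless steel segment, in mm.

|ΔL| ≈ 0.361 mm

Free thermal contraction of the whole bar: Σ αᵢΔT Lᵢ = 16.9×10⁻⁶×72×575 + 17.4×10⁻⁶×72×270 = 1.038 mm.
The walls prevent any net length change, so an axial force P (same in every segment) develops. Compatibility: P · Σ Lᵢ/(AᵢEᵢ) = δ_free.
Σ Lᵢ/(AᵢEᵢ) = 575/(1725×197×10³) + 270/(650×119×10³) = 5.183×10⁻⁶ mm/N.
So P = 1.038 / 5.183×10⁻⁶ = 200.3 kN, tensile.
For the stainless steel segment, free thermal change = 16.9×10⁻⁶×72×575 = 0.6997 mm and elastic change from P = 200300×575/(1725×197×10³) = 0.3389 mm; these oppose, so the net change is 0.361 mm (segment shortens).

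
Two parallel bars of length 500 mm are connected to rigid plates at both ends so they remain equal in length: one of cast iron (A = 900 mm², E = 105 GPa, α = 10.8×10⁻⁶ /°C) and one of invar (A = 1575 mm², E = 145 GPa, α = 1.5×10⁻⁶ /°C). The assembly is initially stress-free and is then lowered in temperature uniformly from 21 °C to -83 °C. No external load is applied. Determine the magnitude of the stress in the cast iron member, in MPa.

σ ≈ 71.8 MPa (tensile)

The cast iron has the larger α, so on cooling it would change length more than the invar if both were free. The rigid plates force a common final length, so the cast iron is put into tension and the invar into compression, with equal and opposite forces P (no external load).
Equating the net (thermal + elastic) strains gives |α₁ − α₂|·ΔT = P·[1/(A₁E₁) + 1/(A₂E₂)].
|α₁ − α₂|·ΔT = 9.3×10⁻⁶ × 104 = 0.0009672.
1/(A₁E₁) + 1/(A₂E₂) = 1/(900×105×10³) + 1/(1575×145×10³) = 1.496×10⁻⁸ N⁻¹.
P = 0.0009672 / 1.496×10⁻⁸ = 64650 N = 64.65 kN.
σ_{cast iron} = P/A₁ = 64650/900 = 71.83 MPa, tensile.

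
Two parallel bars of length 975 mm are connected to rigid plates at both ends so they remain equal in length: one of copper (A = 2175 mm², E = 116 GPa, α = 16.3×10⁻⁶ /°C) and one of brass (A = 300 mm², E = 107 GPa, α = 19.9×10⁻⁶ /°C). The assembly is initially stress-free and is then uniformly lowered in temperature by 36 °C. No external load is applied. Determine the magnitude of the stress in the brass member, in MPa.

σ ≈ 12.3 MPa (tensile)

Both members must finish at the same length. With the larger α, the brass tends to over-contract; the plates restrain it, putting the brass in tension and the copper in compression. With no external load the two internal forces are equal and opposite, magnitude P.
Equating the net (thermal + elastic) strains gives |α₁ − α₂|·ΔT = P·[1/(A₁E₁) + 1/(A₂E₂)].
|α₁ − α₂|·ΔT = 3.6×10⁻⁶ × 36 = 0.0001296.
1/(A₁E₁) + 1/(A₂E₂) = 1/(2175×116×10³) + 1/(300×107×10³) = 3.512×10⁻⁸ N⁻¹.
P = 0.0001296 / 3.512×10⁻⁸ = 3691 N = 3.691 kN.
σ_{brass} = P/A₂ = 3691/300 = 12.3 MPa, tensile.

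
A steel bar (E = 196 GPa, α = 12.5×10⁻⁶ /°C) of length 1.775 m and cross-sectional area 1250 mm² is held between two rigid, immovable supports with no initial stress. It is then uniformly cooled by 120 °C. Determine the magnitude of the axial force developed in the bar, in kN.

P ≈ 367 kN (tensile)

Full restraint means ε = 0, so the stress is σ = EαΔT = 196×10³ × 12.5×10⁻⁶ × 120 = 294 MPa.
Axial force P = σA = 294 × 1250 = 367500 N = 367.5 kN, tensile.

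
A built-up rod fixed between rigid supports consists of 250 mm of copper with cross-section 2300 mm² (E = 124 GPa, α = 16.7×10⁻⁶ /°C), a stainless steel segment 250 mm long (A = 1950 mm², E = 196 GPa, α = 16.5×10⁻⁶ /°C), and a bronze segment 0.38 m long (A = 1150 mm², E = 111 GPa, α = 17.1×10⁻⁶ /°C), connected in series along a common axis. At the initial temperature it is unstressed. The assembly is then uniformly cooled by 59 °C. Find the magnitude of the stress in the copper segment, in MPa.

σ ≈ 84.2 MPa (tensile)

With the walls removed the bar would change length by δ_free = Σ αᵢΔT Lᵢ = 16.7×10⁻⁶×59×250 + 16.5×10⁻⁶×59×250 + 17.1×10⁻⁶×59×380 = 0.8731 mm.
The rigid supports impose zero overall length change; the single axial force P common to all segments must satisfy P Σ Lᵢ/(AᵢEᵢ) = δ_free.
The series flexibility is Σ Lᵢ/(AᵢEᵢ) = 250/(2300×124×10³) + 250/(1950×196×10³) + 380/(1150×111×10³) = 4.508×10⁻⁶ mm/N.
Hence P = δ_free / Σ(L/AE) = 0.8731/4.508×10⁻⁶ = 193.7 kN (tensile).
σ_{copper} = P / A = 193700 / 2300 = 84.21 MPa.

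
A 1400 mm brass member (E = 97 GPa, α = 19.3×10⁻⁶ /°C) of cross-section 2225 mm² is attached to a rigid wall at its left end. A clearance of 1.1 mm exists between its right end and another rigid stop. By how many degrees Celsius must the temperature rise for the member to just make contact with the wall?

Contact occurs when the free expansion equals the gap: αΔT L = 1.1 mm.
ΔT = 1.1 / (19.3×10⁻⁶ × 1400) = 40.71 °C.

ΔT ≈ 40.7 °C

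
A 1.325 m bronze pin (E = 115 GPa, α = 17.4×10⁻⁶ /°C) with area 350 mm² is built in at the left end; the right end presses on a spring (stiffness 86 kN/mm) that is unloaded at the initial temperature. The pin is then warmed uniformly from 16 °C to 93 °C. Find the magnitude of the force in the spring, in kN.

P ≈ 39.9 kN

The unrestrained thermal change is αΔT L = 17.4×10⁻⁶ × 77 × 1325 = 1.775 mm.
Let P be the compressive force at the spring. The pin shortens elastically by PL/(AE) and the spring compresses by P/k; together these equal δ_free.
P [ L/(AE) + 1/k ] = δ_free → P [ 1325/(350×115×10³) + 1/(86×10³) ] = 1.775.
P = 1.775 / 4.455×10⁻⁵ = 39850 N.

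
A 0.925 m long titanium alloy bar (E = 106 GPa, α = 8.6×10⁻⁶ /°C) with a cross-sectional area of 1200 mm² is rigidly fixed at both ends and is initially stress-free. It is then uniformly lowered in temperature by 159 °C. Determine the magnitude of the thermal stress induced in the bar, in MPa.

Because both ends are immovable the net strain is zero, and the suppressed thermal strain is αΔT = 8.6×10⁻⁶ × 159 = 1367.4×10⁻⁶.
Hence σ = E·αΔT = 106×10³ × 1367.4×10⁻⁶ = 144.9 MPa, tensile.

σ ≈ 145 MPa (tensile)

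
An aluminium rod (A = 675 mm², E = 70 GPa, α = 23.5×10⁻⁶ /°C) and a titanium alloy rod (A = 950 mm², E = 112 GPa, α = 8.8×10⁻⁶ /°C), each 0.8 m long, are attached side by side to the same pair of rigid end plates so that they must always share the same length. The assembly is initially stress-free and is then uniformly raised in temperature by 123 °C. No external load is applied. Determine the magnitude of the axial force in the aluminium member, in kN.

Both members must finish at the same length. With the larger α, the aluminium tends to over-expand; the plates restrain it, putting the aluminium in compression and the titanium alloy in tension. With no external load the two internal forces are equal and opposite, magnitude P.
Equating the net (thermal + elastic) strains gives |α₁ − α₂|·ΔT = P·[1/(A₁E₁) + 1/(A₂E₂)].
|α₁ − α₂|·ΔT = 14.7×10⁻⁶ × 123 = 0.001808.
1/(A₁E₁) + 1/(A₂E₂) = 1/(675×70×10³) + 1/(950×112×10³) = 3.056×10⁻⁸ N⁻¹.
So P = 0.001808 / 3.056×10⁻⁸ = 59.16 kN.

P ≈ 59.2 kN (compressive in the aluminium)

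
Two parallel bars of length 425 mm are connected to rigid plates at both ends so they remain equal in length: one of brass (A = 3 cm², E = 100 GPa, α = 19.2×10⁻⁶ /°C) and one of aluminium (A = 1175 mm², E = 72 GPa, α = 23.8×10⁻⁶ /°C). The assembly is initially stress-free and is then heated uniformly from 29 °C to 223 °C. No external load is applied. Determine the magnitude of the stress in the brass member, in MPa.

Equilibrium of a rigid end plate with no external load gives equal and opposite internal forces ±P in the two members. Since α_{aluminium} > α_{brass}, heating drives the aluminium into compression and the brass into tension.
Equating the net (thermal + elastic) strains gives |α₁ − α₂|·ΔT = P·[1/(A₁E₁) + 1/(A₂E₂)].
|α₁ − α₂|·ΔT = 4.6×10⁻⁶ × 194 = 0.0008924.
1/(A₁E₁) + 1/(A₂E₂) = 1/(300×100×10³) + 1/(1175×72×10³) = 4.515×10⁻⁸ N⁻¹.
So P = 0.0008924 / 4.515×10⁻⁸ = 19.76 kN.
σ_{brass} = P/A₁ = 19760/300 = 65.88 MPa, tensile.

σ ≈ 65.9 MPa (tensile)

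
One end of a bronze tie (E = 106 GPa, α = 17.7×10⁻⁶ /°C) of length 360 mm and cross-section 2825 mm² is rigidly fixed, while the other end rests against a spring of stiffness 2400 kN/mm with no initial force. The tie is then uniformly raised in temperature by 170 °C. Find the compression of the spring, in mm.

δ ≈ 0.279 mm

The unrestrained thermal change is αΔT L = 17.7×10⁻⁶ × 170 × 360 = 1.083 mm.
With a force P in the spring, the elastic change of the tie is PL/(AE) and that of the spring is P/k; compatibility requires their sum to equal δ_free.
So P = δ_free / [L/(AE) + 1/k] = 1.083 / [ 360/(2825×106×10³) + 1/(2400×10³) ].
P = 1.083 / 1.619×10⁻⁶ = 669100 N.
Spring compression = P/k = 669100/(2400×10³) = 0.2788 mm.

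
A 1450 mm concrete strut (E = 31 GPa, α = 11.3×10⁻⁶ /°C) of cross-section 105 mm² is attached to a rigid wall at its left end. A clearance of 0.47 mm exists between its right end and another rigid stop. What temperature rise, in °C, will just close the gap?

Contact occurs when the free expansion equals the gap: αΔT L = 0.47 mm.
ΔT = 0.47 / (11.3×10⁻⁶ × 1450) = 28.68 °C.

ΔT ≈ 28.7 °C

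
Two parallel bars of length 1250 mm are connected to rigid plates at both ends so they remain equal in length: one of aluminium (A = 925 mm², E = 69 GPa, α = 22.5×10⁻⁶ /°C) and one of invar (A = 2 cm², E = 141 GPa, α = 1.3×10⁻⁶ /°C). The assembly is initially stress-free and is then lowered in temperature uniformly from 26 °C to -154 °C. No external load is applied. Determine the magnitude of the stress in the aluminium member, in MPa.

σ ≈ 80.7 MPa (tensile)

The aluminium has the larger α, so on cooling it would change length more than the invar if both were free. The rigid plates force a common final length, so the aluminium is put into tension and the invar into compression, with equal and opposite forces P (no external load).
Setting the final lengths equal and cancelling L: (α₁ − α₂)ΔT = P/(A₁E₁) + P/(A₂E₂).
|α₁ − α₂|·ΔT = 21.2×10⁻⁶ × 180 = 0.003816.
1/(A₁E₁) + 1/(A₂E₂) = 1/(925×69×10³) + 1/(200×141×10³) = 5.113×10⁻⁸ N⁻¹.
So P = 0.003816 / 5.113×10⁻⁸ = 74.63 kN.
σ_{aluminium} = P/A₁ = 74630/925 = 80.69 MPa, tensile.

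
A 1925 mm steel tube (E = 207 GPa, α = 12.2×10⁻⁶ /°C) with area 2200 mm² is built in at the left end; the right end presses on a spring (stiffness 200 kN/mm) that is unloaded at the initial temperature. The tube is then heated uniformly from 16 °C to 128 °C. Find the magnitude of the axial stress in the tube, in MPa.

If the spring were absent the tube would lengthen by αΔT L = 12.2×10⁻⁶ × 112 × 1925 = 2.63 mm.
With a force P in the spring, the elastic change of the tube is PL/(AE) and that of the spring is P/k; compatibility requires their sum to equal δ_free.
P [ L/(AE) + 1/k ] = δ_free → P [ 1925/(2200×207×10³) + 1/(200×10³) ] = 2.63.
P = 2.63 / 9.227×10⁻⁶ = 285100 N.
σ = P/A = 285100/2200 = 129.6 MPa.

σ ≈ 130 MPa (compressive)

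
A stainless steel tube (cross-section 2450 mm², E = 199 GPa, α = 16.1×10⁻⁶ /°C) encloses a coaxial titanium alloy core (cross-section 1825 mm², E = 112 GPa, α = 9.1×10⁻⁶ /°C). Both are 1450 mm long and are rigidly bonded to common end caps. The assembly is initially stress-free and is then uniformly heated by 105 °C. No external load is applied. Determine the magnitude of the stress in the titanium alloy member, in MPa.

The stainless steel has the larger α, so on heating it would change length more than the titanium alloy if both were free. The rigid plates force a common final length, so the stainless steel is put into compression and the titanium alloy into tension, with equal and opposite forces P (no external load).
Equating the net (thermal + elastic) strains gives |α₁ − α₂|·ΔT = P·[1/(A₁E₁) + 1/(A₂E₂)].
|α₁ − α₂|·ΔT = 7×10⁻⁶ × 105 = 0.000735.
1/(A₁E₁) + 1/(A₂E₂) = 1/(2450×199×10³) + 1/(1825×112×10³) = 6.943×10⁻⁹ N⁻¹.
P = 0.000735 / 6.943×10⁻⁹ = 105900 N = 105.9 kN.
σ_{titanium alloy} = P/A₂ = 105900/1825 = 58 MPa, tensile.

σ ≈ 58 MPa (tensile)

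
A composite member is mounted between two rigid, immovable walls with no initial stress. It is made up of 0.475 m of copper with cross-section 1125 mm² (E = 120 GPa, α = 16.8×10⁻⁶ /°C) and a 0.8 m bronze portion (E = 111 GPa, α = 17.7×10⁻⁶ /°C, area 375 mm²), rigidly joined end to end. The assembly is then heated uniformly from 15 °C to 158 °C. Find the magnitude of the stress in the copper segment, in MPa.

With the walls removed the bar would change length by δ_free = Σ αᵢΔT Lᵢ = 16.8×10⁻⁶×143×475 + 17.7×10⁻⁶×143×800 = 3.166 mm.
The rigid supports impose zero overall length change; the single axial force P common to all segments must satisfy P Σ Lᵢ/(AᵢEᵢ) = δ_free.
Σ Lᵢ/(AᵢEᵢ) = 475/(1125×120×10³) + 800/(375×111×10³) = 2.274×10⁻⁵ mm/N.
Hence P = δ_free / Σ(L/AE) = 3.166/2.274×10⁻⁵ = 139.2 kN (compressive).
σ_{copper} = P / A = 139200 / 1125 = 123.8 MPa.

σ ≈ 124 MPa (compressive)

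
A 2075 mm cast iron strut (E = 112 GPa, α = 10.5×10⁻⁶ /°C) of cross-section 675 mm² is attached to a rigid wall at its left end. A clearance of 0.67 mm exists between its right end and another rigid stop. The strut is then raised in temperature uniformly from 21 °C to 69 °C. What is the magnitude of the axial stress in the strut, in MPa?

σ ≈ 20.3 MPa (compressive)

Unrestrained expansion: δ_free = αΔT L = 10.5×10⁻⁶ × 48 × 2075 = 1.046 mm.
This exceeds the 0.67 mm gap, so the wall pushes back. The portion of expansion that must be recovered elastically is δ_free − gap = 1.046 − 0.67 = 0.3758 mm.
That suppressed elongation corresponds to σ = E·Δ/L = 112×10³ × 0.3758/2075 = 20.28 MPa.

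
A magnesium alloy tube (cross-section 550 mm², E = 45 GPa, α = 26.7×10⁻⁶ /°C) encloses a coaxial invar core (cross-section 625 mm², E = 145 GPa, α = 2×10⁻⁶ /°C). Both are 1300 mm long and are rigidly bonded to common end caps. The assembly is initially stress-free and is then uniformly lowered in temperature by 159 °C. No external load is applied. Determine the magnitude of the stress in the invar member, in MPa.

σ ≈ 122 MPa (compressive)

Both members must finish at the same length. With the larger α, the magnesium alloy tends to over-contract; the plates restrain it, putting the magnesium alloy in tension and the invar in compression. With no external load the two internal forces are equal and opposite, magnitude P.
Setting the final lengths equal and cancelling L: (α₁ − α₂)ΔT = P/(A₁E₁) + P/(A₂E₂).
|α₁ − α₂|·ΔT = 24.7×10⁻⁶ × 159 = 0.003927.
1/(A₁E₁) + 1/(A₂E₂) = 1/(550×45×10³) + 1/(625×145×10³) = 5.144×10⁻⁸ N⁻¹.
P = 0.003927 / 5.144×10⁻⁸ = 76350 N = 76.35 kN.
σ_{invar} = P/A₂ = 76350/625 = 122.2 MPa, compressive.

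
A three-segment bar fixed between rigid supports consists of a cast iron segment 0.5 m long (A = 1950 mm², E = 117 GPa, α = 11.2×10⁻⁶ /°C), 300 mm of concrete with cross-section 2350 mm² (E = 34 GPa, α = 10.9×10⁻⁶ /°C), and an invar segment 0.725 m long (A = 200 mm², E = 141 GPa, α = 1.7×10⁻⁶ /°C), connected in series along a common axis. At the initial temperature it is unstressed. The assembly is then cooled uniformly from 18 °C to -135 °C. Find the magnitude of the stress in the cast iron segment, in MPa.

σ ≈ 25 MPa (tensile)

If the supports were absent, the total length change would be Σ αᵢΔT Lᵢ = 11.2×10⁻⁶×153×500 + 10.9×10⁻⁶×153×300 + 1.7×10⁻⁶×153×725 = 1.546 mm.
The rigid supports impose zero overall length change; the single axial force P common to all segments must satisfy P Σ Lᵢ/(AᵢEᵢ) = δ_free.
Σ Lᵢ/(AᵢEᵢ) = 500/(1950×117×10³) + 300/(2350×34×10³) + 725/(200×141×10³) = 3.166×10⁻⁵ mm/N.
So P = 1.546 / 3.166×10⁻⁵ = 48.83 kN, tensile.
σ_{cast iron} = P / A = 48830 / 1950 = 25.04 MPa.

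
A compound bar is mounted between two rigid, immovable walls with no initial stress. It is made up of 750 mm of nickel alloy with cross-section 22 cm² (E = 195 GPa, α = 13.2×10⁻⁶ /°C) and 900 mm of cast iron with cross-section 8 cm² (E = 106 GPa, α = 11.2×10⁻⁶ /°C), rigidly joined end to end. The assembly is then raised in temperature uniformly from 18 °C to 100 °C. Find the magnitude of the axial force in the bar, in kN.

P ≈ 133 kN (compressive)

If the supports were absent, the total length change would be Σ αᵢΔT Lᵢ = 13.2×10⁻⁶×82×750 + 11.2×10⁻⁶×82×900 = 1.638 mm.
The rigid supports impose zero overall length change; the single axial force P common to all segments must satisfy P Σ Lᵢ/(AᵢEᵢ) = δ_free.
The series flexibility is Σ Lᵢ/(AᵢEᵢ) = 750/(2200×195×10³) + 900/(800×106×10³) = 1.236×10⁻⁵ mm/N.
Hence P = δ_free / Σ(L/AE) = 1.638/1.236×10⁻⁵ = 132.5 kN (compressive).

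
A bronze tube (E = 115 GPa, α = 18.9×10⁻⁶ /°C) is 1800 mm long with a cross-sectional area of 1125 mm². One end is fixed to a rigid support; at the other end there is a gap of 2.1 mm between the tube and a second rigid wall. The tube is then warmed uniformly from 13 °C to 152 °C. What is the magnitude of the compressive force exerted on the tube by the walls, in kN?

P ≈ 189 kN

If the wall were absent the tube would grow by αΔT L = 18.9×10⁻⁶ × 139 × 1800 = 4.729 mm.
The gap closes (δ_free > 2.1 mm) and the wall then resists a further 4.729 − 2.1 = 2.629 mm of expansion.
That suppressed elongation corresponds to σ = E·Δ/L = 115×10³ × 2.629/1800 = 167.9 MPa.
Force on the wall = σA = 167.9 × 1125 mm² = 188.9 kN.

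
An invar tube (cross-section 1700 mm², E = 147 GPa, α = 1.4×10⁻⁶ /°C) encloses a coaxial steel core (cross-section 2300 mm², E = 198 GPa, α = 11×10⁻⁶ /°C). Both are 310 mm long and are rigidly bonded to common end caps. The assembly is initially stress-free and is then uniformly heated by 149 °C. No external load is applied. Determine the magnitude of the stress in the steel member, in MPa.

σ ≈ 100 MPa (compressive)

Both members must finish at the same length. With the larger α, the steel tends to over-expand; the plates restrain it, putting the steel in compression and the invar in tension. With no external load the two internal forces are equal and opposite, magnitude P.
Compatibility of the two members (thermal + elastic change equal): (α₁ − α₂)ΔT = P·[1/(A₁E₁) + 1/(A₂E₂)].
|α₁ − α₂|·ΔT = 9.6×10⁻⁶ × 149 = 0.00143.
1/(A₁E₁) + 1/(A₂E₂) = 1/(1700×147×10³) + 1/(2300×198×10³) = 6.197×10⁻⁹ N⁻¹.
So P = 0.00143 / 6.197×10⁻⁹ = 230.8 kN.
σ_{steel} = P/A₂ = 230800/2300 = 100.3 MPa, compressive.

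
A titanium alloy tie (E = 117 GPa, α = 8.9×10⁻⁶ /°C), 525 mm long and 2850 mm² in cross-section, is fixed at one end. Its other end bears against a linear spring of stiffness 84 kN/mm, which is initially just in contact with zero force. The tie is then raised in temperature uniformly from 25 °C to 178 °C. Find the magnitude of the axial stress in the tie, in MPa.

σ ≈ 18.6 MPa (compressive)

If the spring were absent the tie would lengthen by αΔT L = 8.9×10⁻⁶ × 153 × 525 = 0.7149 mm.
With a force P in the spring, the elastic change of the tie is PL/(AE) and that of the spring is P/k; compatibility requires their sum to equal δ_free.
P [ L/(AE) + 1/k ] = δ_free → P [ 525/(2850×117×10³) + 1/(84×10³) ] = 0.7149.
P = 0.7149 / 1.348×10⁻⁵ = 53040 N.
σ = P/A = 53040/2850 = 18.61 MPa.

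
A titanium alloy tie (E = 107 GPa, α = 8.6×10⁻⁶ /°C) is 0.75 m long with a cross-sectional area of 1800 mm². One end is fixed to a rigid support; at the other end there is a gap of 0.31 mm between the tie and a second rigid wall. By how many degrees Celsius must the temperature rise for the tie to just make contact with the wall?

ΔT ≈ 48.1 °C

Contact occurs when the free expansion equals the gap: αΔT L = 0.31 mm.
So ΔT = g/(αL) = 0.31/(8.6×10⁻⁶ × 750) = 48.06 °C.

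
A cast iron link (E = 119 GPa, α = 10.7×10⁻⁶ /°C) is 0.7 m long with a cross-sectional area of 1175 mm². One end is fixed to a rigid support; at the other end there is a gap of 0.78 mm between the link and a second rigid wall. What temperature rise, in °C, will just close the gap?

ΔT ≈ 104 °C

Contact occurs when the free expansion equals the gap: αΔT L = 0.78 mm.
ΔT = 0.78 / (10.7×10⁻⁶ × 700) = 104.1 °C.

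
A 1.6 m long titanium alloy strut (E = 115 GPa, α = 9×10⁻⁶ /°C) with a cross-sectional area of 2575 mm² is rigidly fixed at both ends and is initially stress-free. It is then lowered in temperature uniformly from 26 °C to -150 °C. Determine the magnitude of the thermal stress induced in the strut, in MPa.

With length fixed, the mechanical strain must cancel the thermal strain αΔT = 9×10⁻⁶ × 176 = 1584×10⁻⁶.
The stress required to suppress this strain is σ = Eε = 115×10³ × 1584×10⁻⁶ = 182.2 MPa, tensile since the strut is trying to contract.

σ ≈ 182 MPa (tensile)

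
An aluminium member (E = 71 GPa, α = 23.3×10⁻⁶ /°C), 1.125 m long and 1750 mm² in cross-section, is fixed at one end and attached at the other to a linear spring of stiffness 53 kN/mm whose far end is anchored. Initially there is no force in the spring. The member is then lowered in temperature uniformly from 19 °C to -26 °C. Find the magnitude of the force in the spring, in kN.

P ≈ 42.2 kN

Free thermal contraction: δ_free = αΔT L = 23.3×10⁻⁶ × 45 × 1125 = 1.18 mm.
Let P be the tensile force in the spring. The member extends elastically by PL/(AE) and the spring stretches by P/k; together these equal δ_free.
So P = δ_free / [L/(AE) + 1/k] = 1.18 / [ 1125/(1750×71×10³) + 1/(53×10³) ].
P = 1.18 / 2.792×10⁻⁵ = 42240 N.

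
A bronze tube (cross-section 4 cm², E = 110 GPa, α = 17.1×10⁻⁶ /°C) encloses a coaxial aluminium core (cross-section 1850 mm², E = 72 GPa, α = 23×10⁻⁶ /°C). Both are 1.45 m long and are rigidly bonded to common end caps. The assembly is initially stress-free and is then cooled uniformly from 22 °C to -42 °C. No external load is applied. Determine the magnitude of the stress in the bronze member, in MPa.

Equilibrium of a rigid end plate with no external load gives equal and opposite internal forces ±P in the two members. Since α_{aluminium} > α_{bronze}, cooling drives the aluminium into tension and the bronze into compression.
Setting the final lengths equal and cancelling L: (α₁ − α₂)ΔT = P/(A₁E₁) + P/(A₂E₂).
|α₁ − α₂|·ΔT = 5.9×10⁻⁶ × 64 = 0.0003776.
1/(A₁E₁) + 1/(A₂E₂) = 1/(400×110×10³) + 1/(1850×72×10³) = 3.023×10⁻⁸ N⁻¹.
P = 0.0003776 / 3.023×10⁻⁸ = 12490 N = 12.49 kN.
σ_{bronze} = P/A₁ = 12490/400 = 31.22 MPa, compressive.

σ ≈ 31.2 MPa (compressive)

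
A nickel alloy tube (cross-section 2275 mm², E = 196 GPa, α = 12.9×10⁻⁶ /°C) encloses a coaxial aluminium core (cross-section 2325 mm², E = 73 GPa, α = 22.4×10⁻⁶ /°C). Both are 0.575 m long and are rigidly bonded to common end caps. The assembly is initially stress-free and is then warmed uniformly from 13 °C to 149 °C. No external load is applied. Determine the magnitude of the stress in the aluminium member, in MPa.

σ ≈ 68.3 MPa (compressive)

Both members must finish at the same length. With the larger α, the aluminium tends to over-expand; the plates restrain it, putting the aluminium in compression and the nickel alloy in tension. With no external load the two internal forces are equal and opposite, magnitude P.
Compatibility of the two members (thermal + elastic change equal): (α₁ − α₂)ΔT = P·[1/(A₁E₁) + 1/(A₂E₂)].
|α₁ − α₂|·ΔT = 9.5×10⁻⁶ × 136 = 0.001292.
1/(A₁E₁) + 1/(A₂E₂) = 1/(2275×196×10³) + 1/(2325×73×10³) = 8.135×10⁻⁹ N⁻¹.
P = 0.001292 / 8.135×10⁻⁹ = 158800 N = 158.8 kN.
σ_{aluminium} = P/A₂ = 158800/2325 = 68.31 MPa, compressive.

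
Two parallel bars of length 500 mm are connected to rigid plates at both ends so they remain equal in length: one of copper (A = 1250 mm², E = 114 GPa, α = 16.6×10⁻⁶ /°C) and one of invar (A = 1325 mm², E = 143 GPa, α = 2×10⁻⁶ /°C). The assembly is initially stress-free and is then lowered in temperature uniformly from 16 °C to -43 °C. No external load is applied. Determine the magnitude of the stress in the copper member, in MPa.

σ ≈ 56 MPa (tensile)

Equilibrium of a rigid end plate with no external load gives equal and opposite internal forces ±P in the two members. Since α_{copper} > α_{invar}, cooling drives the copper into tension and the invar into compression.
Setting the final lengths equal and cancelling L: (α₁ − α₂)ΔT = P/(A₁E₁) + P/(A₂E₂).
|α₁ − α₂|·ΔT = 14.6×10⁻⁶ × 59 = 0.0008614.
1/(A₁E₁) + 1/(A₂E₂) = 1/(1250×114×10³) + 1/(1325×143×10³) = 1.23×10⁻⁸ N⁻¹.
P = 0.0008614 / 1.23×10⁻⁸ = 70060 N = 70.06 kN.
σ_{copper} = P/A₁ = 70060/1250 = 56.05 MPa, tensile.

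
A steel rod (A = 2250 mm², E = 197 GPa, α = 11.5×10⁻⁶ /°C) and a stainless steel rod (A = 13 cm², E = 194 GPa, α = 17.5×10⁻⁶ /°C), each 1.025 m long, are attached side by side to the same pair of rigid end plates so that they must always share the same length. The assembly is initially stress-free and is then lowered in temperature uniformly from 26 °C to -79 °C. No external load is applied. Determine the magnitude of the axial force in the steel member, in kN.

Equilibrium of a rigid end plate with no external load gives equal and opposite internal forces ±P in the two members. Since α_{stainless steel} > α_{steel}, cooling drives the stainless steel into tension and the steel into compression.
Compatibility of the two members (thermal + elastic change equal): (α₁ − α₂)ΔT = P·[1/(A₁E₁) + 1/(A₂E₂)].
|α₁ − α₂|·ΔT = 6×10⁻⁶ × 105 = 0.00063.
1/(A₁E₁) + 1/(A₂E₂) = 1/(2250×197×10³) + 1/(1300×194×10³) = 6.221×10⁻⁹ N⁻¹.
So P = 0.00063 / 6.221×10⁻⁹ = 101.3 kN.

P ≈ 101 kN (compressive in the steel)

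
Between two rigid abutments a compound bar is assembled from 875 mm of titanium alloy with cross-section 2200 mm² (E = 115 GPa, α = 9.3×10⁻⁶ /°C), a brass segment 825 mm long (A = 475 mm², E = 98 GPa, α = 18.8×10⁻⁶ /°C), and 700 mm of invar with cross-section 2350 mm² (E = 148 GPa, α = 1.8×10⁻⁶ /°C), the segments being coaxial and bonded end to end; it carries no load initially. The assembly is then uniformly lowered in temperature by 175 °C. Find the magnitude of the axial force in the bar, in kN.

P ≈ 188 kN (tensile)

If the supports were absent, the total length change would be Σ αᵢΔT Lᵢ = 9.3×10⁻⁶×175×875 + 18.8×10⁻⁶×175×825 + 1.8×10⁻⁶×175×700 = 4.359 mm.
The walls prevent any net length change, so an axial force P (same in every segment) develops. Compatibility: P · Σ Lᵢ/(AᵢEᵢ) = δ_free.
Σ Lᵢ/(AᵢEᵢ) = 875/(2200×115×10³) + 825/(475×98×10³) + 700/(2350×148×10³) = 2.319×10⁻⁵ mm/N.
P = 4.359 / 2.319×10⁻⁵ = 187900 N = 187.9 kN, tensile.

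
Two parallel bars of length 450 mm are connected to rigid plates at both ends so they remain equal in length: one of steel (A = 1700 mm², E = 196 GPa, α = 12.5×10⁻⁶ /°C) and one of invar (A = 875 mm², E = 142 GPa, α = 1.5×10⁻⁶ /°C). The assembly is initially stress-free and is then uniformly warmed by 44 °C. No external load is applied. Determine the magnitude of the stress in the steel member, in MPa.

Equilibrium of a rigid end plate with no external load gives equal and opposite internal forces ±P in the two members. Since α_{steel} > α_{invar}, heating drives the steel into compression and the invar into tension.
Equating the net (thermal + elastic) strains gives |α₁ − α₂|·ΔT = P·[1/(A₁E₁) + 1/(A₂E₂)].
|α₁ − α₂|·ΔT = 11×10⁻⁶ × 44 = 0.000484.
1/(A₁E₁) + 1/(A₂E₂) = 1/(1700×196×10³) + 1/(875×142×10³) = 1.105×10⁻⁸ N⁻¹.
P = 0.000484 / 1.105×10⁻⁸ = 43800 N = 43.8 kN.
σ_{steel} = P/A₁ = 43800/1700 = 25.77 MPa, compressive.

σ ≈ 25.8 MPa (compressive)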